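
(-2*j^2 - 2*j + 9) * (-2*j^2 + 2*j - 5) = 4*j^4 - 12*j^2 + 28*j - 45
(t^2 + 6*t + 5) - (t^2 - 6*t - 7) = 12*t + 12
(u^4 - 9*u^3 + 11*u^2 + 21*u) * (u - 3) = u^5 - 12*u^4 + 38*u^3 - 12*u^2 - 63*u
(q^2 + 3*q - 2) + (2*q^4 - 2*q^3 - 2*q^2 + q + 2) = 2*q^4 - 2*q^3 - q^2 + 4*q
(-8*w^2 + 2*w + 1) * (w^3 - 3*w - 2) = -8*w^5 + 2*w^4 + 25*w^3 + 10*w^2 - 7*w - 2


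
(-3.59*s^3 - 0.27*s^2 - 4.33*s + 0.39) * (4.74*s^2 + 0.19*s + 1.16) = -17.0166*s^5 - 1.9619*s^4 - 24.7399*s^3 + 0.7127*s^2 - 4.9487*s + 0.4524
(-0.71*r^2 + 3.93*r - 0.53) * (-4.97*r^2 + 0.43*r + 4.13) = 3.5287*r^4 - 19.8374*r^3 + 1.3917*r^2 + 16.003*r - 2.1889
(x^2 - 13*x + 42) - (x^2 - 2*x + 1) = 41 - 11*x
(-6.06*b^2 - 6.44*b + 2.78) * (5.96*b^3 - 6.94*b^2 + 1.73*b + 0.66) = -36.1176*b^5 + 3.67399999999999*b^4 + 50.7786*b^3 - 34.434*b^2 + 0.558999999999998*b + 1.8348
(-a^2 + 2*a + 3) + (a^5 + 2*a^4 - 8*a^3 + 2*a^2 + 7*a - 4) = a^5 + 2*a^4 - 8*a^3 + a^2 + 9*a - 1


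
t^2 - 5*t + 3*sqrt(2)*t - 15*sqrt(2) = (t - 5)*(t + 3*sqrt(2))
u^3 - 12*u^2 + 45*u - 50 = (u - 5)^2*(u - 2)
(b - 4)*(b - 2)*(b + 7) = b^3 + b^2 - 34*b + 56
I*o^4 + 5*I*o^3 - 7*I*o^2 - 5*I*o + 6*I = (o - 1)*(o + 1)*(o + 6)*(I*o - I)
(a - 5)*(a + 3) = a^2 - 2*a - 15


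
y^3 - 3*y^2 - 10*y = y*(y - 5)*(y + 2)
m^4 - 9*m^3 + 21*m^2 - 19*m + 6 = (m - 6)*(m - 1)^3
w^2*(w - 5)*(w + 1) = w^4 - 4*w^3 - 5*w^2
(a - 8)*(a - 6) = a^2 - 14*a + 48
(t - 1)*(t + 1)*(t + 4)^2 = t^4 + 8*t^3 + 15*t^2 - 8*t - 16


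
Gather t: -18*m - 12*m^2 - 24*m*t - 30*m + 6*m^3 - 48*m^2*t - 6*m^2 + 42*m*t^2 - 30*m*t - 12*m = 6*m^3 - 18*m^2 + 42*m*t^2 - 60*m + t*(-48*m^2 - 54*m)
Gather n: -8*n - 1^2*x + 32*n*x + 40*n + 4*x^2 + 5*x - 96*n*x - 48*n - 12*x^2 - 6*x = n*(-64*x - 16) - 8*x^2 - 2*x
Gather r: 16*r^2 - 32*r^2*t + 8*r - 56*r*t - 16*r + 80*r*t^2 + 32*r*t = r^2*(16 - 32*t) + r*(80*t^2 - 24*t - 8)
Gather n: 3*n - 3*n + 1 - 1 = 0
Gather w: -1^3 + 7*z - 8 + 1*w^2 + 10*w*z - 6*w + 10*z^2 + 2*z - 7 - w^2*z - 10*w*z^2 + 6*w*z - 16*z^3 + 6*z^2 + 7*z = w^2*(1 - z) + w*(-10*z^2 + 16*z - 6) - 16*z^3 + 16*z^2 + 16*z - 16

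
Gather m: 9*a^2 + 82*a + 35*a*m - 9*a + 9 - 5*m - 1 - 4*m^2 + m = 9*a^2 + 73*a - 4*m^2 + m*(35*a - 4) + 8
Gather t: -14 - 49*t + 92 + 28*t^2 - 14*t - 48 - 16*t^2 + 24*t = 12*t^2 - 39*t + 30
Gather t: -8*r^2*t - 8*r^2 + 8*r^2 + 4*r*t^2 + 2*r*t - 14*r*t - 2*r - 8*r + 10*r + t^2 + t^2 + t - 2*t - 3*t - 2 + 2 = t^2*(4*r + 2) + t*(-8*r^2 - 12*r - 4)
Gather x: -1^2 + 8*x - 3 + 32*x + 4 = 40*x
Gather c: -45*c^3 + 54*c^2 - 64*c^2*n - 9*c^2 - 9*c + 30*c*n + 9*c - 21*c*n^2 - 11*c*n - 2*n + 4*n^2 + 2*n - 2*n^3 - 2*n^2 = -45*c^3 + c^2*(45 - 64*n) + c*(-21*n^2 + 19*n) - 2*n^3 + 2*n^2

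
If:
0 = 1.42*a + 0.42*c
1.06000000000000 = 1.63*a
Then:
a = 0.65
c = -2.20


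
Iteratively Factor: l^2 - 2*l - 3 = (l + 1)*(l - 3)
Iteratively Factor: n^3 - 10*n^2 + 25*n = (n - 5)*(n^2 - 5*n) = n*(n - 5)*(n - 5)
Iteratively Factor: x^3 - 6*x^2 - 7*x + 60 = (x - 4)*(x^2 - 2*x - 15) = (x - 4)*(x + 3)*(x - 5)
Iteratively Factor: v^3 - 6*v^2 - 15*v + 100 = (v - 5)*(v^2 - v - 20) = (v - 5)^2*(v + 4)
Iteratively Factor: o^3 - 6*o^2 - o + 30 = (o - 5)*(o^2 - o - 6) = (o - 5)*(o - 3)*(o + 2)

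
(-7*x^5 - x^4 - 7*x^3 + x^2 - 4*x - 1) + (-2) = -7*x^5 - x^4 - 7*x^3 + x^2 - 4*x - 3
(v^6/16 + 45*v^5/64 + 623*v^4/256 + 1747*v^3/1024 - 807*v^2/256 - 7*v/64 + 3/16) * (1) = v^6/16 + 45*v^5/64 + 623*v^4/256 + 1747*v^3/1024 - 807*v^2/256 - 7*v/64 + 3/16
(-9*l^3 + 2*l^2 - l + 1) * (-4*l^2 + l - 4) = 36*l^5 - 17*l^4 + 42*l^3 - 13*l^2 + 5*l - 4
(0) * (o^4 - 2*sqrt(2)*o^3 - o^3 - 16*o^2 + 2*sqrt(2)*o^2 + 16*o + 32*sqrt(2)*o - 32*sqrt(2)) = 0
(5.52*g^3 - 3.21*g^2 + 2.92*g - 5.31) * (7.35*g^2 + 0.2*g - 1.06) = 40.572*g^5 - 22.4895*g^4 + 14.9688*g^3 - 35.0419*g^2 - 4.1572*g + 5.6286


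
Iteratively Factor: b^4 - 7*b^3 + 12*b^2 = (b)*(b^3 - 7*b^2 + 12*b) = b^2*(b^2 - 7*b + 12) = b^2*(b - 4)*(b - 3)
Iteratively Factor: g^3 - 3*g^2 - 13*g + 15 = (g - 5)*(g^2 + 2*g - 3) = (g - 5)*(g - 1)*(g + 3)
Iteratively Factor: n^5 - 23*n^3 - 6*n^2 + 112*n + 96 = (n + 4)*(n^4 - 4*n^3 - 7*n^2 + 22*n + 24) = (n + 1)*(n + 4)*(n^3 - 5*n^2 - 2*n + 24) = (n - 3)*(n + 1)*(n + 4)*(n^2 - 2*n - 8) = (n - 4)*(n - 3)*(n + 1)*(n + 4)*(n + 2)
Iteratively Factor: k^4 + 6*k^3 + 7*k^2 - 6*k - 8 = (k + 4)*(k^3 + 2*k^2 - k - 2) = (k - 1)*(k + 4)*(k^2 + 3*k + 2) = (k - 1)*(k + 2)*(k + 4)*(k + 1)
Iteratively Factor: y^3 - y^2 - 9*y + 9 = (y - 3)*(y^2 + 2*y - 3) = (y - 3)*(y + 3)*(y - 1)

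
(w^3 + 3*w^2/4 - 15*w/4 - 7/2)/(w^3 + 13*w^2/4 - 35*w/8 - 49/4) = 2*(w + 1)/(2*w + 7)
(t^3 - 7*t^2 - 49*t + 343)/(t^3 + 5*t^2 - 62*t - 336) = (t^2 - 14*t + 49)/(t^2 - 2*t - 48)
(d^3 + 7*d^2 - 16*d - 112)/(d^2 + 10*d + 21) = (d^2 - 16)/(d + 3)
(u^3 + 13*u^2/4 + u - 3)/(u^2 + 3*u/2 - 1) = (4*u^2 + 5*u - 6)/(2*(2*u - 1))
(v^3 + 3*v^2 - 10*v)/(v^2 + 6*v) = (v^2 + 3*v - 10)/(v + 6)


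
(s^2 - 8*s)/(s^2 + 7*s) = (s - 8)/(s + 7)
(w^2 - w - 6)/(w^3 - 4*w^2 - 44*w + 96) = (w^2 - w - 6)/(w^3 - 4*w^2 - 44*w + 96)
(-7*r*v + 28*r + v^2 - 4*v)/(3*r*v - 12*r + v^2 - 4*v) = (-7*r + v)/(3*r + v)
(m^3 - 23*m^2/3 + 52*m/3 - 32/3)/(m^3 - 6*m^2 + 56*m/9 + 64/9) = 3*(m - 1)/(3*m + 2)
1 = 1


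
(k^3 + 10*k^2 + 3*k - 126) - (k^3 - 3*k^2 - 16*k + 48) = 13*k^2 + 19*k - 174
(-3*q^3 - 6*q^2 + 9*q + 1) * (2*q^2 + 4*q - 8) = -6*q^5 - 24*q^4 + 18*q^3 + 86*q^2 - 68*q - 8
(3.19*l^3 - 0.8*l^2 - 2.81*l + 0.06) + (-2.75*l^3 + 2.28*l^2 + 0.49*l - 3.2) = 0.44*l^3 + 1.48*l^2 - 2.32*l - 3.14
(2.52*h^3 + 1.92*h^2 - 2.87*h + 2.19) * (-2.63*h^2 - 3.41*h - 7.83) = -6.6276*h^5 - 13.6428*h^4 - 18.7307*h^3 - 11.0066*h^2 + 15.0042*h - 17.1477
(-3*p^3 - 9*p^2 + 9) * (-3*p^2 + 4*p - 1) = 9*p^5 + 15*p^4 - 33*p^3 - 18*p^2 + 36*p - 9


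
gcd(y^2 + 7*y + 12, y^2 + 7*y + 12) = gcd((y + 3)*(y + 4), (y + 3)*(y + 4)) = y^2 + 7*y + 12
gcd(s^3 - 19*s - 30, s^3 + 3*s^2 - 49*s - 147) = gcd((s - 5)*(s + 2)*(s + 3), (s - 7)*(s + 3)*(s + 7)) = s + 3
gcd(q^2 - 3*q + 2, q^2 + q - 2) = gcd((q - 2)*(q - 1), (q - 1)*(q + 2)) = q - 1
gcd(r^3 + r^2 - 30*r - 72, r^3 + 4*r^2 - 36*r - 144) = r^2 - 2*r - 24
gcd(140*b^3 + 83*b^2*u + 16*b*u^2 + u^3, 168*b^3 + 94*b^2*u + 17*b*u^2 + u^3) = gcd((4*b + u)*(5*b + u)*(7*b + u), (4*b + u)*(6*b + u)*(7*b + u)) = 28*b^2 + 11*b*u + u^2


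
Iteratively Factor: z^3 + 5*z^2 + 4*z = (z)*(z^2 + 5*z + 4) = z*(z + 4)*(z + 1)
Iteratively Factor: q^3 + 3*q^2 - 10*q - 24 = (q + 2)*(q^2 + q - 12) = (q - 3)*(q + 2)*(q + 4)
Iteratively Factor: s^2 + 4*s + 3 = (s + 3)*(s + 1)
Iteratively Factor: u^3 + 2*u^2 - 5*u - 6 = (u - 2)*(u^2 + 4*u + 3) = (u - 2)*(u + 3)*(u + 1)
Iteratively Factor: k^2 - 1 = (k - 1)*(k + 1)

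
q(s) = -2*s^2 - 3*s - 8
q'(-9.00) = 33.00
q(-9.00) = -143.00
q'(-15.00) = 57.00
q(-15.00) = -413.00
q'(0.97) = -6.88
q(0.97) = -12.79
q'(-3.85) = 12.40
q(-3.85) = -26.10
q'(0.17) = -3.68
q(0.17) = -8.57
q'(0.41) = -4.64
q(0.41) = -9.57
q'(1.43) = -8.72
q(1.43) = -16.38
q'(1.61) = -9.44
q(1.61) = -18.01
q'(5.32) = -24.28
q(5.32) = -80.56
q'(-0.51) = -0.96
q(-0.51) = -6.99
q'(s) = -4*s - 3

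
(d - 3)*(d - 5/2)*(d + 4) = d^3 - 3*d^2/2 - 29*d/2 + 30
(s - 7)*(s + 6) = s^2 - s - 42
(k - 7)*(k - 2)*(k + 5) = k^3 - 4*k^2 - 31*k + 70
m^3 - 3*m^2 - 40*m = m*(m - 8)*(m + 5)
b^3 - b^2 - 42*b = b*(b - 7)*(b + 6)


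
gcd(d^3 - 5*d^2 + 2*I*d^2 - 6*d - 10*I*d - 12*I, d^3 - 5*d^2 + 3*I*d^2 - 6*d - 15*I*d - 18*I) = d^2 - 5*d - 6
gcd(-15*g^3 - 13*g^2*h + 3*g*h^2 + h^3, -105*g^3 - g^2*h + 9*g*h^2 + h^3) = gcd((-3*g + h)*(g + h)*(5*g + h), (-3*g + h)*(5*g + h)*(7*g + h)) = 15*g^2 - 2*g*h - h^2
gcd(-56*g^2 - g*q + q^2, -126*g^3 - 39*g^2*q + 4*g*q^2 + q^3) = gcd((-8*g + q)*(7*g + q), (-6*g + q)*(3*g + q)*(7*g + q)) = 7*g + q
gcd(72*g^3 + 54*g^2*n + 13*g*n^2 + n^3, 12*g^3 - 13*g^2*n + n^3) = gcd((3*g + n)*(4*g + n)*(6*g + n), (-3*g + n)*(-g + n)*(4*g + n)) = 4*g + n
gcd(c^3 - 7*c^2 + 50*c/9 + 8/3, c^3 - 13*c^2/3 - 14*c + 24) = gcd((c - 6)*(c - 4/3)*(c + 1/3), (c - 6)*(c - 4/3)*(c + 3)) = c^2 - 22*c/3 + 8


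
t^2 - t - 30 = (t - 6)*(t + 5)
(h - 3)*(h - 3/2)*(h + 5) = h^3 + h^2/2 - 18*h + 45/2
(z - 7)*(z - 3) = z^2 - 10*z + 21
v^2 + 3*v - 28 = (v - 4)*(v + 7)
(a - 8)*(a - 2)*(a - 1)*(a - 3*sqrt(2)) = a^4 - 11*a^3 - 3*sqrt(2)*a^3 + 26*a^2 + 33*sqrt(2)*a^2 - 78*sqrt(2)*a - 16*a + 48*sqrt(2)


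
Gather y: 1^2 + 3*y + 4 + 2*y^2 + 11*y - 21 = 2*y^2 + 14*y - 16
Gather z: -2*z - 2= -2*z - 2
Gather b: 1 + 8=9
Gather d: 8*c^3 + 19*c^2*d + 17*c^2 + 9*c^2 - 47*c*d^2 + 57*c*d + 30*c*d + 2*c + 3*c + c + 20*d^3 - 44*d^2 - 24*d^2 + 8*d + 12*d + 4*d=8*c^3 + 26*c^2 + 6*c + 20*d^3 + d^2*(-47*c - 68) + d*(19*c^2 + 87*c + 24)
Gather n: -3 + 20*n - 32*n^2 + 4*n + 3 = -32*n^2 + 24*n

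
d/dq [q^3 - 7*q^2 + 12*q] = 3*q^2 - 14*q + 12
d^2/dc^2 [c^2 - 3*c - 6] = 2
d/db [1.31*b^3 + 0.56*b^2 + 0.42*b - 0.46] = 3.93*b^2 + 1.12*b + 0.42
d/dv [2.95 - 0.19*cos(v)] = 0.19*sin(v)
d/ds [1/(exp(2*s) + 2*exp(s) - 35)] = -2*(exp(s) + 1)*exp(s)/(exp(2*s) + 2*exp(s) - 35)^2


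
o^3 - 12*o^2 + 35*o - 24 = (o - 8)*(o - 3)*(o - 1)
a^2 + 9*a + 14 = (a + 2)*(a + 7)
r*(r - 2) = r^2 - 2*r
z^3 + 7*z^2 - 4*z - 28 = (z - 2)*(z + 2)*(z + 7)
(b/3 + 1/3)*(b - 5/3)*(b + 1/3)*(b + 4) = b^4/3 + 11*b^3/9 - 29*b^2/27 - 73*b/27 - 20/27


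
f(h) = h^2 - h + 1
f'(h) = 2*h - 1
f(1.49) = 1.73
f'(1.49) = 1.98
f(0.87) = 0.89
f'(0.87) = 0.74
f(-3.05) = 13.35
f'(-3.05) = -7.10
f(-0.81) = 2.47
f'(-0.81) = -2.62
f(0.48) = 0.75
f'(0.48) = -0.04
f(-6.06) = 43.78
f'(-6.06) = -13.12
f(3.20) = 8.04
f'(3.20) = 5.40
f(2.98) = 6.90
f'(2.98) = 4.96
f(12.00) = 133.00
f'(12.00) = 23.00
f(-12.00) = 157.00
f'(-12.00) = -25.00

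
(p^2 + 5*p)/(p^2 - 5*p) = (p + 5)/(p - 5)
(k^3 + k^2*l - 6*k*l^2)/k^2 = k + l - 6*l^2/k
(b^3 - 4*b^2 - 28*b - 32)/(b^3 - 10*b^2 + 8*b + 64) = (b + 2)/(b - 4)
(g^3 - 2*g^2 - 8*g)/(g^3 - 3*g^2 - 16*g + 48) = g*(g + 2)/(g^2 + g - 12)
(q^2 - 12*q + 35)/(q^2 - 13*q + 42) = (q - 5)/(q - 6)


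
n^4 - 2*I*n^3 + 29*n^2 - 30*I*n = n*(n - 6*I)*(n - I)*(n + 5*I)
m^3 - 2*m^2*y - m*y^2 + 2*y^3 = (m - 2*y)*(m - y)*(m + y)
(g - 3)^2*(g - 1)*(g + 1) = g^4 - 6*g^3 + 8*g^2 + 6*g - 9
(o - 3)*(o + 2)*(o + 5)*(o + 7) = o^4 + 11*o^3 + 17*o^2 - 107*o - 210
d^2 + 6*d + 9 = (d + 3)^2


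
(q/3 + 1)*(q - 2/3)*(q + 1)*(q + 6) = q^4/3 + 28*q^3/9 + 61*q^2/9 - 4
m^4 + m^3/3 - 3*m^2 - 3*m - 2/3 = (m - 2)*(m + 1/3)*(m + 1)^2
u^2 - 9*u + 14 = (u - 7)*(u - 2)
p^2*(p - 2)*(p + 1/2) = p^4 - 3*p^3/2 - p^2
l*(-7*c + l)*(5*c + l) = -35*c^2*l - 2*c*l^2 + l^3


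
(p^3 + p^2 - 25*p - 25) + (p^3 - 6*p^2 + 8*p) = 2*p^3 - 5*p^2 - 17*p - 25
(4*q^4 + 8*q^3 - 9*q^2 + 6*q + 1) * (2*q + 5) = 8*q^5 + 36*q^4 + 22*q^3 - 33*q^2 + 32*q + 5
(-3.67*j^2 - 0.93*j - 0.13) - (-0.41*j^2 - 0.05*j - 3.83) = -3.26*j^2 - 0.88*j + 3.7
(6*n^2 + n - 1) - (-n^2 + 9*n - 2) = 7*n^2 - 8*n + 1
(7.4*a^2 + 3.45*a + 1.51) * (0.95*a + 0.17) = 7.03*a^3 + 4.5355*a^2 + 2.021*a + 0.2567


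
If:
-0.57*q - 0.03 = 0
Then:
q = -0.05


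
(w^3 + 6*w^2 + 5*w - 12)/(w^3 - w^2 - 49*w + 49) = (w^2 + 7*w + 12)/(w^2 - 49)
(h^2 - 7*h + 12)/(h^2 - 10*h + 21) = (h - 4)/(h - 7)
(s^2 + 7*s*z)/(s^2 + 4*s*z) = (s + 7*z)/(s + 4*z)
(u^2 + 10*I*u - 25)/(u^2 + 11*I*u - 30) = (u + 5*I)/(u + 6*I)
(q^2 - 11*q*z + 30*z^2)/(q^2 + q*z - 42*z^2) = (q - 5*z)/(q + 7*z)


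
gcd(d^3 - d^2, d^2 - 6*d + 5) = d - 1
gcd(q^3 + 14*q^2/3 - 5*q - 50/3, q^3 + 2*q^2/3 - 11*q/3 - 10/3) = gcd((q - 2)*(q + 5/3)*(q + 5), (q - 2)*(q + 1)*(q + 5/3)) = q^2 - q/3 - 10/3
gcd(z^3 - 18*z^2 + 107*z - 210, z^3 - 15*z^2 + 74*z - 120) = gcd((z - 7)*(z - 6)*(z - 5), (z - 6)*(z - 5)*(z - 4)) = z^2 - 11*z + 30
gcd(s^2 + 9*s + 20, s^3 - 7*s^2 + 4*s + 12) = 1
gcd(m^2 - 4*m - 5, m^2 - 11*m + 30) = m - 5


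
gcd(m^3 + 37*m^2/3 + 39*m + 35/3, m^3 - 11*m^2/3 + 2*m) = 1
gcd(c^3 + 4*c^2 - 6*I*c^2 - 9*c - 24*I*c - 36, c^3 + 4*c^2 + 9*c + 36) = c^2 + c*(4 - 3*I) - 12*I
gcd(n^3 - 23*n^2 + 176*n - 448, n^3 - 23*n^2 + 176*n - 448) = n^3 - 23*n^2 + 176*n - 448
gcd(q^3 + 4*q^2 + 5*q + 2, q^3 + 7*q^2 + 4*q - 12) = q + 2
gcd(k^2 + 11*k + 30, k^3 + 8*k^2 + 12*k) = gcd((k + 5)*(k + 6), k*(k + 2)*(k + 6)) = k + 6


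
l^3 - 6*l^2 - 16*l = l*(l - 8)*(l + 2)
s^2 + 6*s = s*(s + 6)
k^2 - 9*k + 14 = (k - 7)*(k - 2)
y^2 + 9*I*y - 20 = (y + 4*I)*(y + 5*I)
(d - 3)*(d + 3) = d^2 - 9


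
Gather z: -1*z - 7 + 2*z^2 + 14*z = 2*z^2 + 13*z - 7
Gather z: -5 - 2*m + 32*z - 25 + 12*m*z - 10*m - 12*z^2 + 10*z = -12*m - 12*z^2 + z*(12*m + 42) - 30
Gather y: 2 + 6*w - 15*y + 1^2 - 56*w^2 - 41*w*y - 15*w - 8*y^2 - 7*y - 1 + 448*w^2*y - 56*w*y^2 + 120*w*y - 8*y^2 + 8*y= -56*w^2 - 9*w + y^2*(-56*w - 16) + y*(448*w^2 + 79*w - 14) + 2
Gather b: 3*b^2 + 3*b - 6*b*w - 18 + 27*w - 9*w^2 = 3*b^2 + b*(3 - 6*w) - 9*w^2 + 27*w - 18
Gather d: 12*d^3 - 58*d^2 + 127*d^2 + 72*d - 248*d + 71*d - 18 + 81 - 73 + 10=12*d^3 + 69*d^2 - 105*d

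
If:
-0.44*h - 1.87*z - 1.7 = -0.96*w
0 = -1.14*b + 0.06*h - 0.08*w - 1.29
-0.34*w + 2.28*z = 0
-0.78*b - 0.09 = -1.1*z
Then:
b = -1.40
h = -13.35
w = -6.13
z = -0.91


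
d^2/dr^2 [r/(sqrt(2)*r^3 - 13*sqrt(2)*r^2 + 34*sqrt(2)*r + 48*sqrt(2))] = sqrt(2)*(r*(3*r^2 - 26*r + 34)^2 + (-3*r^2 - r*(3*r - 13) + 26*r - 34)*(r^3 - 13*r^2 + 34*r + 48))/(r^3 - 13*r^2 + 34*r + 48)^3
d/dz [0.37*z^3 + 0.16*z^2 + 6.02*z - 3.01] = 1.11*z^2 + 0.32*z + 6.02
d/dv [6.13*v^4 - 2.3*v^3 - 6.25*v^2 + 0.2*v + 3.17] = 24.52*v^3 - 6.9*v^2 - 12.5*v + 0.2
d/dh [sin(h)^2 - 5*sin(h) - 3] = (2*sin(h) - 5)*cos(h)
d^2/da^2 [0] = 0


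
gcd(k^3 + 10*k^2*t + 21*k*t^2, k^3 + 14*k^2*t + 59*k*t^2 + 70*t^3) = k + 7*t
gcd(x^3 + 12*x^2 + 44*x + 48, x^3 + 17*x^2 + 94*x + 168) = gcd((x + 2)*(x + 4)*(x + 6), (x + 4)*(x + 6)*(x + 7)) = x^2 + 10*x + 24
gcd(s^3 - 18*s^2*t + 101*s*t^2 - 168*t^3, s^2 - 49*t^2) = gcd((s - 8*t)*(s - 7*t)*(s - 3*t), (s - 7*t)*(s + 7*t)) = s - 7*t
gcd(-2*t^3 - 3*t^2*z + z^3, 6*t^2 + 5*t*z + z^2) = 1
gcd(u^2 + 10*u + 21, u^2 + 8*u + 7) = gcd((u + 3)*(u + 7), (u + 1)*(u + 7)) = u + 7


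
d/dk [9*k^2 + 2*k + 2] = 18*k + 2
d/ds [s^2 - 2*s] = 2*s - 2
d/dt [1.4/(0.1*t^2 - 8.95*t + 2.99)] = (12.53 - 0.28*t)/(0.1*t^2 - 8.95*t + 2.99)^2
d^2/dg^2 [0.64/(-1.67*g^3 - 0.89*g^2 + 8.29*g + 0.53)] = ((6.4128*g + 1.1392)*(1.67*g^3 + 0.89*g^2 - 8.29*g - 0.53) - 0.64*(5.01*g^2 + 1.78*g - 8.29)*(10.02*g^2 + 3.56*g - 16.58))/(1.67*g^3 + 0.89*g^2 - 8.29*g - 0.53)^3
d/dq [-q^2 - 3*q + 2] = -2*q - 3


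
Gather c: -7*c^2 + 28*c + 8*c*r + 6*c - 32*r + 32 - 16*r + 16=-7*c^2 + c*(8*r + 34) - 48*r + 48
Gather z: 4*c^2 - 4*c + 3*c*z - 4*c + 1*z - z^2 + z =4*c^2 - 8*c - z^2 + z*(3*c + 2)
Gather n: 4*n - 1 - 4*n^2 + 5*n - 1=-4*n^2 + 9*n - 2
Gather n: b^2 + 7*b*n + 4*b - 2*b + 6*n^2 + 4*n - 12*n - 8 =b^2 + 2*b + 6*n^2 + n*(7*b - 8) - 8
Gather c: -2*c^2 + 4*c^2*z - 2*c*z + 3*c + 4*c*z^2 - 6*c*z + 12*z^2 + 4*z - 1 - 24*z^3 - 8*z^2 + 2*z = c^2*(4*z - 2) + c*(4*z^2 - 8*z + 3) - 24*z^3 + 4*z^2 + 6*z - 1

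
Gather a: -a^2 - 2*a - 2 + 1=-a^2 - 2*a - 1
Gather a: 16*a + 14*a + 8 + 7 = 30*a + 15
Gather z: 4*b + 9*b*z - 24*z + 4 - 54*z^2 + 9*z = 4*b - 54*z^2 + z*(9*b - 15) + 4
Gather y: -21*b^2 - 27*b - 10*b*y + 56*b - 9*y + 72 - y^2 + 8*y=-21*b^2 + 29*b - y^2 + y*(-10*b - 1) + 72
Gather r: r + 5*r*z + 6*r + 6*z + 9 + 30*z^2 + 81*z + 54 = r*(5*z + 7) + 30*z^2 + 87*z + 63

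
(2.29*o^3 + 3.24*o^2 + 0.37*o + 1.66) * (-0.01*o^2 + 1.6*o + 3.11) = -0.0229*o^5 + 3.6316*o^4 + 12.3022*o^3 + 10.6518*o^2 + 3.8067*o + 5.1626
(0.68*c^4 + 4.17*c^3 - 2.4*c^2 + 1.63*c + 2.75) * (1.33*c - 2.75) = 0.9044*c^5 + 3.6761*c^4 - 14.6595*c^3 + 8.7679*c^2 - 0.825*c - 7.5625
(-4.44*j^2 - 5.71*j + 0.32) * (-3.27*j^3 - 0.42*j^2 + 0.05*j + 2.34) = 14.5188*j^5 + 20.5365*j^4 + 1.1298*j^3 - 10.8095*j^2 - 13.3454*j + 0.7488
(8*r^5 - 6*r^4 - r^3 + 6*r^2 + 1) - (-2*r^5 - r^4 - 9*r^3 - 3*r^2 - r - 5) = 10*r^5 - 5*r^4 + 8*r^3 + 9*r^2 + r + 6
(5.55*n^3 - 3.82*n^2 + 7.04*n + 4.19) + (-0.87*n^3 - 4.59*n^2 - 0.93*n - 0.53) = 4.68*n^3 - 8.41*n^2 + 6.11*n + 3.66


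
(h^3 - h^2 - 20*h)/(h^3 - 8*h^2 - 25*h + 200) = h*(h + 4)/(h^2 - 3*h - 40)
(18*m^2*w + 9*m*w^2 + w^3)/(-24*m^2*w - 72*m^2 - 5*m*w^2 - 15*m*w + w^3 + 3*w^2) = w*(6*m + w)/(-8*m*w - 24*m + w^2 + 3*w)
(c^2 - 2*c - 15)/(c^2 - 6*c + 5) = (c + 3)/(c - 1)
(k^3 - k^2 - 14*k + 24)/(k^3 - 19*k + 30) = (k + 4)/(k + 5)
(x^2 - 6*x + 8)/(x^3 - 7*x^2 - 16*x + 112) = (x - 2)/(x^2 - 3*x - 28)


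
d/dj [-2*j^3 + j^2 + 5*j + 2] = -6*j^2 + 2*j + 5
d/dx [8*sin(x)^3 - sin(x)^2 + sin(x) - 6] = (24*sin(x)^2 - 2*sin(x) + 1)*cos(x)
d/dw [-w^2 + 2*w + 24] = 2 - 2*w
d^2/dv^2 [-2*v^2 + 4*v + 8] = -4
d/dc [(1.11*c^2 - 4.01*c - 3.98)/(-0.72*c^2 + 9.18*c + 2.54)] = (7.3026*c^2 - 0.0924000000000014*c + 26.351)/(0.5184*c^4 - 13.2192*c^3 + 80.6148*c^2 + 46.6344*c + 6.4516)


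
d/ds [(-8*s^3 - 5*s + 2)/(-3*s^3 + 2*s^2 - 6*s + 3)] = (-16*s^4 + 66*s^3 - 44*s^2 - 8*s - 3)/(9*s^6 - 12*s^5 + 40*s^4 - 42*s^3 + 48*s^2 - 36*s + 9)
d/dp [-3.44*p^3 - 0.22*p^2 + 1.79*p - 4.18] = -10.32*p^2 - 0.44*p + 1.79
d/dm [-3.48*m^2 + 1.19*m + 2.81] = 1.19 - 6.96*m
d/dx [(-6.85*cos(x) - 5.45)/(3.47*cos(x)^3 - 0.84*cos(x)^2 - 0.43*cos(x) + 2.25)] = (-47.539*cos(x)^3 - 50.9805*cos(x)^2 + 9.156*cos(x) + 17.756)*sin(x)/(12.0409*cos(x)^6 - 5.8296*cos(x)^5 - 2.2786*cos(x)^4 + 16.3374*cos(x)^3 - 3.5951*cos(x)^2 - 1.935*cos(x) + 5.0625)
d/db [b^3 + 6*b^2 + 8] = 3*b*(b + 4)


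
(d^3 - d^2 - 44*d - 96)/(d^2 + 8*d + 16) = (d^2 - 5*d - 24)/(d + 4)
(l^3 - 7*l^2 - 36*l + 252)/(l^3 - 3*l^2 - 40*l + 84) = (l - 6)/(l - 2)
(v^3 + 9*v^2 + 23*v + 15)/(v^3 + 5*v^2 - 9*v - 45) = (v + 1)/(v - 3)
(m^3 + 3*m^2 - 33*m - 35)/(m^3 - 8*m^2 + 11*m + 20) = (m + 7)/(m - 4)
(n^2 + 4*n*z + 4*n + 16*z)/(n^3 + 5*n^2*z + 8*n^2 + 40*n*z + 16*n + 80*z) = (n + 4*z)/(n^2 + 5*n*z + 4*n + 20*z)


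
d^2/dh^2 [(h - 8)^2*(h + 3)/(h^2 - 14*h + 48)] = -36/(h^3 - 18*h^2 + 108*h - 216)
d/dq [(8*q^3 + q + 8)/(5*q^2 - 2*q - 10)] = (40*q^4 - 32*q^3 - 245*q^2 - 80*q + 6)/(25*q^4 - 20*q^3 - 96*q^2 + 40*q + 100)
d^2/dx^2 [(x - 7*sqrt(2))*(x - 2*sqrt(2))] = 2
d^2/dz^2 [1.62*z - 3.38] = 0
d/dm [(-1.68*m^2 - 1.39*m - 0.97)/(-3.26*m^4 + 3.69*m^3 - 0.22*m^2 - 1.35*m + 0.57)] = (-10.9536*m^5 - 7.395*m^4 - 2.3906*m^3 + 12.7001*m^2 - 2.342*m - 2.1018)/(10.6276*m^8 - 24.0588*m^7 + 15.0505*m^6 + 7.1784*m^5 - 13.631*m^4 + 4.8006*m^3 + 1.5717*m^2 - 1.539*m + 0.3249)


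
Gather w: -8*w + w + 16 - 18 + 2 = -7*w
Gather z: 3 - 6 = -3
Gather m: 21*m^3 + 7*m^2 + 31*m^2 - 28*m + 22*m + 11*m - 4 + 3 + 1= 21*m^3 + 38*m^2 + 5*m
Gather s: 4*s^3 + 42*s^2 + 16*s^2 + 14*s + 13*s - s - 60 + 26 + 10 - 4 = 4*s^3 + 58*s^2 + 26*s - 28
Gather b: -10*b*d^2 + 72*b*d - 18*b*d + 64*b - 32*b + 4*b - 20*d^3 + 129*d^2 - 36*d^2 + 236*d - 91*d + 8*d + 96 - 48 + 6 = b*(-10*d^2 + 54*d + 36) - 20*d^3 + 93*d^2 + 153*d + 54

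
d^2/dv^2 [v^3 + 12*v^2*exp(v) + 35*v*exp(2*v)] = 12*v^2*exp(v) + 140*v*exp(2*v) + 48*v*exp(v) + 6*v + 140*exp(2*v) + 24*exp(v)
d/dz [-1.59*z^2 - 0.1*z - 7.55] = -3.18*z - 0.1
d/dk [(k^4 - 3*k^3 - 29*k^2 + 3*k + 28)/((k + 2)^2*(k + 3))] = (k^5 + 12*k^4 + 32*k^3 - 118*k^2 - 441*k - 206)/(k^5 + 12*k^4 + 57*k^3 + 134*k^2 + 156*k + 72)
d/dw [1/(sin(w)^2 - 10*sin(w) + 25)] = -2*cos(w)/(sin(w) - 5)^3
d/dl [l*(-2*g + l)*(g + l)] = -2*g^2 - 2*g*l + 3*l^2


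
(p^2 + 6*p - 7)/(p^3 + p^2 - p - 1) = (p + 7)/(p^2 + 2*p + 1)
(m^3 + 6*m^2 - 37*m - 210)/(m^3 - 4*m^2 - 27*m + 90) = (m + 7)/(m - 3)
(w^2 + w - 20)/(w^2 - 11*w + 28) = (w + 5)/(w - 7)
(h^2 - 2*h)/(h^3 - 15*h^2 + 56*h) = (h - 2)/(h^2 - 15*h + 56)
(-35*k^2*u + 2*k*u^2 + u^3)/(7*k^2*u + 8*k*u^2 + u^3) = (-5*k + u)/(k + u)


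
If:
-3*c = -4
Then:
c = 4/3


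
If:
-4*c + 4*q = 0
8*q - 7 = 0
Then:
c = 7/8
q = 7/8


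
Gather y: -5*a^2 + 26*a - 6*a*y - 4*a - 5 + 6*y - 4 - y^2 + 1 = -5*a^2 + 22*a - y^2 + y*(6 - 6*a) - 8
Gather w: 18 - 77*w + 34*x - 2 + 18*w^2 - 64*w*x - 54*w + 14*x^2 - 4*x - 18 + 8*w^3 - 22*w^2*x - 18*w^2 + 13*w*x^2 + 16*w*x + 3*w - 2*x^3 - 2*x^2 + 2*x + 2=8*w^3 - 22*w^2*x + w*(13*x^2 - 48*x - 128) - 2*x^3 + 12*x^2 + 32*x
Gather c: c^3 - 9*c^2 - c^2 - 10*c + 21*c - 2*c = c^3 - 10*c^2 + 9*c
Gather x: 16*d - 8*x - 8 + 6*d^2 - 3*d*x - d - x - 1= 6*d^2 + 15*d + x*(-3*d - 9) - 9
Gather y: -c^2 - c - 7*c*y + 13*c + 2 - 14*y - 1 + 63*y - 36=-c^2 + 12*c + y*(49 - 7*c) - 35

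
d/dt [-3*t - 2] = -3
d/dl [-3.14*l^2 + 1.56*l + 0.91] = 1.56 - 6.28*l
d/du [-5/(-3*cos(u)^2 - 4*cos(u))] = 10*(3*cos(u) + 2)*sin(u)/((3*cos(u) + 4)^2*cos(u)^2)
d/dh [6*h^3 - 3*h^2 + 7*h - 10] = 18*h^2 - 6*h + 7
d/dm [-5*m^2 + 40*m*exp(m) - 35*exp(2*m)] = 40*m*exp(m) - 10*m - 70*exp(2*m) + 40*exp(m)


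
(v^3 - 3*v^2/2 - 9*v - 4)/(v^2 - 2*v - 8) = v + 1/2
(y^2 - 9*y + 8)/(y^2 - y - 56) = (y - 1)/(y + 7)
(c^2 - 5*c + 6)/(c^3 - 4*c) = (c - 3)/(c*(c + 2))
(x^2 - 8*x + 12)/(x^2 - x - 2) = (x - 6)/(x + 1)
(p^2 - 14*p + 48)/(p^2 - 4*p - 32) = (p - 6)/(p + 4)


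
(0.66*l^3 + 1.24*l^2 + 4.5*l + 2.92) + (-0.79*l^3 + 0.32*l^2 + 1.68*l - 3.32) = -0.13*l^3 + 1.56*l^2 + 6.18*l - 0.4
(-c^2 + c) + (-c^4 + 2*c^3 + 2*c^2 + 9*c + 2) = -c^4 + 2*c^3 + c^2 + 10*c + 2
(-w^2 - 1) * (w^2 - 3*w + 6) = -w^4 + 3*w^3 - 7*w^2 + 3*w - 6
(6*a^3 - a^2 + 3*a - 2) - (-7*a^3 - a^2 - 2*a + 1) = 13*a^3 + 5*a - 3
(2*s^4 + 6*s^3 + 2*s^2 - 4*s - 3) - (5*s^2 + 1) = 2*s^4 + 6*s^3 - 3*s^2 - 4*s - 4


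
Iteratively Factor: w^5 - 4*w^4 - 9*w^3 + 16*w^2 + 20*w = (w + 1)*(w^4 - 5*w^3 - 4*w^2 + 20*w) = (w - 2)*(w + 1)*(w^3 - 3*w^2 - 10*w) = (w - 2)*(w + 1)*(w + 2)*(w^2 - 5*w) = w*(w - 2)*(w + 1)*(w + 2)*(w - 5)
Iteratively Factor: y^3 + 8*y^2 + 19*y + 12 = (y + 1)*(y^2 + 7*y + 12) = (y + 1)*(y + 3)*(y + 4)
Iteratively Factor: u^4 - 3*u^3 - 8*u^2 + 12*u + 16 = (u - 2)*(u^3 - u^2 - 10*u - 8) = (u - 4)*(u - 2)*(u^2 + 3*u + 2) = (u - 4)*(u - 2)*(u + 1)*(u + 2)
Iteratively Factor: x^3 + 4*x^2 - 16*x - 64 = (x + 4)*(x^2 - 16) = (x + 4)^2*(x - 4)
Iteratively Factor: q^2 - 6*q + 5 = (q - 1)*(q - 5)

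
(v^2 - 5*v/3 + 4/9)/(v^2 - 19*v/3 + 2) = (v - 4/3)/(v - 6)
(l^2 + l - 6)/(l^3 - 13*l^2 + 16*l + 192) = (l - 2)/(l^2 - 16*l + 64)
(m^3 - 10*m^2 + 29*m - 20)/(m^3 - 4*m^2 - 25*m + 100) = (m - 1)/(m + 5)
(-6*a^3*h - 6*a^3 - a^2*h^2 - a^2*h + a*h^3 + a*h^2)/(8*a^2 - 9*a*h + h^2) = a*(-6*a^2*h - 6*a^2 - a*h^2 - a*h + h^3 + h^2)/(8*a^2 - 9*a*h + h^2)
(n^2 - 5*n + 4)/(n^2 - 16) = (n - 1)/(n + 4)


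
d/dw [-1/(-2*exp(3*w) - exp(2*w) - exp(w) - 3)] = (-6*exp(2*w) - 2*exp(w) - 1)*exp(w)/(2*exp(3*w) + exp(2*w) + exp(w) + 3)^2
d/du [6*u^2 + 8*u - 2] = 12*u + 8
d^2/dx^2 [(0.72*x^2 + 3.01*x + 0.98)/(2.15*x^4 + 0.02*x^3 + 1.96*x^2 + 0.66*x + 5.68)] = (19.9692*x^8 + 167.15046*x^7 + 86.604296*x^6 + 65.116104*x^5 - 161.659908*x^4 - 708.946168*x^3 - 173.143824*x^2 - 194.119968*x + 2.923568)/(9.938375*x^12 + 0.27735*x^11 + 27.18288*x^10 + 9.658238*x^9 + 103.718352*x^8 + 18.384168*x^7 + 154.114324*x^6 + 57.32796*x^5 + 276.564528*x^4 + 46.309128*x^3 + 197.125536*x^2 + 63.879552*x + 183.250432)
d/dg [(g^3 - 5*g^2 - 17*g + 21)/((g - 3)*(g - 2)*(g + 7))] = (7*g^4 - 24*g^3 + 242*g^2 - 504*g - 105)/(g^6 + 4*g^5 - 54*g^4 - 32*g^3 + 1009*g^2 - 2436*g + 1764)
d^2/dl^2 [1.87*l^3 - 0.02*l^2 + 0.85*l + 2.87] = 11.22*l - 0.04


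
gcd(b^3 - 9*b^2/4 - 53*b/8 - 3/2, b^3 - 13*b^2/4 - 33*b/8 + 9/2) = b^2 - 5*b/2 - 6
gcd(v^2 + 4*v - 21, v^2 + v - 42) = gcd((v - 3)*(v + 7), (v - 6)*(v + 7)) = v + 7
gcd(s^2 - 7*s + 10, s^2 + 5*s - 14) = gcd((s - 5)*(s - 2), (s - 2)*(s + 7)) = s - 2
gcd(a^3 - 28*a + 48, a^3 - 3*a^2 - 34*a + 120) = a^2 + 2*a - 24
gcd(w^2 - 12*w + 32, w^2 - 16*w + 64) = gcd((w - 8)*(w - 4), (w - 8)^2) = w - 8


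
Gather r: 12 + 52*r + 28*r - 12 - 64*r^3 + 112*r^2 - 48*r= -64*r^3 + 112*r^2 + 32*r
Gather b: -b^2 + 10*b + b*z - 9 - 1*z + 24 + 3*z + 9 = -b^2 + b*(z + 10) + 2*z + 24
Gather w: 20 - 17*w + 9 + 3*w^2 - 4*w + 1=3*w^2 - 21*w + 30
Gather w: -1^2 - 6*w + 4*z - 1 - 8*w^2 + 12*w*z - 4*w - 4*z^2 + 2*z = -8*w^2 + w*(12*z - 10) - 4*z^2 + 6*z - 2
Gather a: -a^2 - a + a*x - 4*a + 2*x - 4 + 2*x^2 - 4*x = -a^2 + a*(x - 5) + 2*x^2 - 2*x - 4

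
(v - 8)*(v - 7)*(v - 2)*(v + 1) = v^4 - 16*v^3 + 69*v^2 - 26*v - 112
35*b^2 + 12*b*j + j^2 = (5*b + j)*(7*b + j)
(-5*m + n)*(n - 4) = -5*m*n + 20*m + n^2 - 4*n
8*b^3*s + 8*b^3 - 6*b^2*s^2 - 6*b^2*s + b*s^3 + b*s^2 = (-4*b + s)*(-2*b + s)*(b*s + b)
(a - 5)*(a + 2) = a^2 - 3*a - 10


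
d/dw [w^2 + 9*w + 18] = 2*w + 9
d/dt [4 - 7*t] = -7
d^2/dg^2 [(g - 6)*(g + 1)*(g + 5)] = 6*g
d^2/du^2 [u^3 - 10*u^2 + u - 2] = 6*u - 20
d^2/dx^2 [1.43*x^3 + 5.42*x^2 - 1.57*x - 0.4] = 8.58*x + 10.84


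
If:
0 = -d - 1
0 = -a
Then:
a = 0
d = -1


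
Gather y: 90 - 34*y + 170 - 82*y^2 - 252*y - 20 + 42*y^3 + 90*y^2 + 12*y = 42*y^3 + 8*y^2 - 274*y + 240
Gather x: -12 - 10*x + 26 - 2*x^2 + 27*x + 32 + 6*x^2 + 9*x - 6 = 4*x^2 + 26*x + 40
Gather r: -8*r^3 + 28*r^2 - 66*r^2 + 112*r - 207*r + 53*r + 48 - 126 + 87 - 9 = -8*r^3 - 38*r^2 - 42*r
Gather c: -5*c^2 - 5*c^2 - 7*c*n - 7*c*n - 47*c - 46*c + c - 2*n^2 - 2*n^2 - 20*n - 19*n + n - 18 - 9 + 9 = -10*c^2 + c*(-14*n - 92) - 4*n^2 - 38*n - 18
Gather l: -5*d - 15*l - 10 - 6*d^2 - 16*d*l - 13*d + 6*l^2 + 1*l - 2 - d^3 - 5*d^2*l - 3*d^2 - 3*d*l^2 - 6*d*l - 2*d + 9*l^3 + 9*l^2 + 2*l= -d^3 - 9*d^2 - 20*d + 9*l^3 + l^2*(15 - 3*d) + l*(-5*d^2 - 22*d - 12) - 12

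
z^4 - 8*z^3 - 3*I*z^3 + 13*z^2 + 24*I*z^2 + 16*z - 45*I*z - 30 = (z - 5)*(z - 3)*(z - 2*I)*(z - I)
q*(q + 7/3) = q^2 + 7*q/3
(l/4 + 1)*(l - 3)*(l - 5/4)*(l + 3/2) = l^4/4 + 5*l^3/16 - 109*l^2/32 - 39*l/32 + 45/8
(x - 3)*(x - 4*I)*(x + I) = x^3 - 3*x^2 - 3*I*x^2 + 4*x + 9*I*x - 12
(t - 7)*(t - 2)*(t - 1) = t^3 - 10*t^2 + 23*t - 14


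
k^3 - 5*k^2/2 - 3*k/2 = k*(k - 3)*(k + 1/2)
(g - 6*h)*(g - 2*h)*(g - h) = g^3 - 9*g^2*h + 20*g*h^2 - 12*h^3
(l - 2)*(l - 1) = l^2 - 3*l + 2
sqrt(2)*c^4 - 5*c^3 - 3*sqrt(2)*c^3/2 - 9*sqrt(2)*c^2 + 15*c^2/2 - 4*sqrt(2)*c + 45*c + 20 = (c - 4)*(c + 2)*(c - 5*sqrt(2)/2)*(sqrt(2)*c + sqrt(2)/2)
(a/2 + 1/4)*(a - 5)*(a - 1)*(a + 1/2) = a^4/2 - 5*a^3/2 - 3*a^2/8 + 7*a/4 + 5/8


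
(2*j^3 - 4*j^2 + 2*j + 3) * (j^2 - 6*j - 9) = 2*j^5 - 16*j^4 + 8*j^3 + 27*j^2 - 36*j - 27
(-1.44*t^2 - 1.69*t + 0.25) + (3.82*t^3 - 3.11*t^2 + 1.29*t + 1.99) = 3.82*t^3 - 4.55*t^2 - 0.4*t + 2.24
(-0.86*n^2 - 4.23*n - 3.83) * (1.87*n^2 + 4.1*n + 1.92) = -1.6082*n^4 - 11.4361*n^3 - 26.1563*n^2 - 23.8246*n - 7.3536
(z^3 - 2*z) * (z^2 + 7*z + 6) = z^5 + 7*z^4 + 4*z^3 - 14*z^2 - 12*z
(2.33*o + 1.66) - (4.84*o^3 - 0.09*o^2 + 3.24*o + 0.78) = -4.84*o^3 + 0.09*o^2 - 0.91*o + 0.88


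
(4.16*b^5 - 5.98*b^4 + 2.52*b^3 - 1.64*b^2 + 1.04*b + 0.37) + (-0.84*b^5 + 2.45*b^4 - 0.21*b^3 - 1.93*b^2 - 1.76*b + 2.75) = 3.32*b^5 - 3.53*b^4 + 2.31*b^3 - 3.57*b^2 - 0.72*b + 3.12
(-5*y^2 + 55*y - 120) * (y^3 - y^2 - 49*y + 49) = -5*y^5 + 60*y^4 + 70*y^3 - 2820*y^2 + 8575*y - 5880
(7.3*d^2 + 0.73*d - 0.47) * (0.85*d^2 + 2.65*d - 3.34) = 6.205*d^4 + 19.9655*d^3 - 22.847*d^2 - 3.6837*d + 1.5698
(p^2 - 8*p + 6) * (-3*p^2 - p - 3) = -3*p^4 + 23*p^3 - 13*p^2 + 18*p - 18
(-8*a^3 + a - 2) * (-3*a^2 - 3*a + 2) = 24*a^5 + 24*a^4 - 19*a^3 + 3*a^2 + 8*a - 4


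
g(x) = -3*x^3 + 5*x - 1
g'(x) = 5 - 9*x^2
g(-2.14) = 17.70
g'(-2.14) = -36.22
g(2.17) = -20.80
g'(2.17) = -37.38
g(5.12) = -378.05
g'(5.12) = -230.93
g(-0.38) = -2.74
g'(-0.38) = 3.70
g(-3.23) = 83.94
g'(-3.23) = -88.90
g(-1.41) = 0.36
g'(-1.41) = -12.89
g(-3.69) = 131.28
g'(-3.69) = -117.54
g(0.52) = 1.18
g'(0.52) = 2.57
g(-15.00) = 10049.00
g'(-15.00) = -2020.00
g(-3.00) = 65.00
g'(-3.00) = -76.00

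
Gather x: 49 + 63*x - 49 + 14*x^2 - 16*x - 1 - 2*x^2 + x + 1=12*x^2 + 48*x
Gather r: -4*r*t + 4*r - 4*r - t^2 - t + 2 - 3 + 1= -4*r*t - t^2 - t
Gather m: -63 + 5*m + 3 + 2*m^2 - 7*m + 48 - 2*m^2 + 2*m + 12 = 0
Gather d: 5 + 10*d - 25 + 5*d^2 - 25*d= 5*d^2 - 15*d - 20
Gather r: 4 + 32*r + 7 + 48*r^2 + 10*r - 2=48*r^2 + 42*r + 9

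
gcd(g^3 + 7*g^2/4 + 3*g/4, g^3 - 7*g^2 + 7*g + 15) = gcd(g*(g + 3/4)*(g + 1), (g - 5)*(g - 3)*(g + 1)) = g + 1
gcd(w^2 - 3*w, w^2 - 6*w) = w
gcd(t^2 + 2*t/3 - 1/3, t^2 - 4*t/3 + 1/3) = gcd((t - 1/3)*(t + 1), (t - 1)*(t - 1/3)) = t - 1/3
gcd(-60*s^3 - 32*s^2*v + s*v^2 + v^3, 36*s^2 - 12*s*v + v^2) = 6*s - v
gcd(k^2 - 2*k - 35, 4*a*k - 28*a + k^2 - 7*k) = k - 7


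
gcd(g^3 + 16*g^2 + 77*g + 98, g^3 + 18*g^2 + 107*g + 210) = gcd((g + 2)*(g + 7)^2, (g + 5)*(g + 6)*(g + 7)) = g + 7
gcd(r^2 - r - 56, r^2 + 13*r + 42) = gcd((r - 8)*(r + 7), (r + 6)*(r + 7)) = r + 7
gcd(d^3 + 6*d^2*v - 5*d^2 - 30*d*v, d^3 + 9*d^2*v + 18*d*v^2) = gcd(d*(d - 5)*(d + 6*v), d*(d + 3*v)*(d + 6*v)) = d^2 + 6*d*v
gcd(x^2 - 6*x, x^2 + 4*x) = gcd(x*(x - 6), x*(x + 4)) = x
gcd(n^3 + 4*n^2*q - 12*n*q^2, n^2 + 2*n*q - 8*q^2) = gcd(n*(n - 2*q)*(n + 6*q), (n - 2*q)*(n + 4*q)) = -n + 2*q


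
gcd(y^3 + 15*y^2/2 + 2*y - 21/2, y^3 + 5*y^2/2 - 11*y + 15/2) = y - 1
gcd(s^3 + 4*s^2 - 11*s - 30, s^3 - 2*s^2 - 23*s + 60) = s^2 + 2*s - 15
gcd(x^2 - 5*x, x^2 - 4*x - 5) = x - 5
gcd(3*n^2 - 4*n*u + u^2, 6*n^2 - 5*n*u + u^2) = -3*n + u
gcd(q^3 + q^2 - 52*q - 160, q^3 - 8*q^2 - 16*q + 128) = q^2 - 4*q - 32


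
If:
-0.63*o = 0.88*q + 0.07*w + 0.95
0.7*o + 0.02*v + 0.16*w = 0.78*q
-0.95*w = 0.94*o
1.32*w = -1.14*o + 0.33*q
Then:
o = -8.07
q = 4.06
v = 376.77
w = 7.98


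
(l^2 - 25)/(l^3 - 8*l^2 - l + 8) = (l^2 - 25)/(l^3 - 8*l^2 - l + 8)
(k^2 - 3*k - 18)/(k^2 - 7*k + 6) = (k + 3)/(k - 1)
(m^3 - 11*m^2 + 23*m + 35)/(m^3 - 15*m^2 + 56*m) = (m^2 - 4*m - 5)/(m*(m - 8))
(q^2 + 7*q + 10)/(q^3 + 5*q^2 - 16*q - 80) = (q + 2)/(q^2 - 16)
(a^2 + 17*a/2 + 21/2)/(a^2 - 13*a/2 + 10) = (2*a^2 + 17*a + 21)/(2*a^2 - 13*a + 20)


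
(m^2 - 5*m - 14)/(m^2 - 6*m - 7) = (m + 2)/(m + 1)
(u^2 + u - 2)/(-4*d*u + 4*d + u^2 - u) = (u + 2)/(-4*d + u)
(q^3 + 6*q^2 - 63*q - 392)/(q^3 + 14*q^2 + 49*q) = (q - 8)/q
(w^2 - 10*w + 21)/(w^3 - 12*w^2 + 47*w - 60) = (w - 7)/(w^2 - 9*w + 20)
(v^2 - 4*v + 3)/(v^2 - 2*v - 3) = (v - 1)/(v + 1)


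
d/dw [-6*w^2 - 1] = -12*w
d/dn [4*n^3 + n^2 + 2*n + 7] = 12*n^2 + 2*n + 2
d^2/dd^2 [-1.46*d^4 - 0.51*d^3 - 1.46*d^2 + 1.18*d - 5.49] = -17.52*d^2 - 3.06*d - 2.92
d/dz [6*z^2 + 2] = 12*z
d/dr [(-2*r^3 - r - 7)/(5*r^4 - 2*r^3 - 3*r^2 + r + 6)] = (10*r^6 + 21*r^4 + 132*r^3 - 81*r^2 - 42*r + 1)/(25*r^8 - 20*r^7 - 26*r^6 + 22*r^5 + 65*r^4 - 30*r^3 - 35*r^2 + 12*r + 36)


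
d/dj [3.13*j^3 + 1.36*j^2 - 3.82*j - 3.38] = 9.39*j^2 + 2.72*j - 3.82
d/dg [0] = 0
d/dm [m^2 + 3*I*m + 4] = 2*m + 3*I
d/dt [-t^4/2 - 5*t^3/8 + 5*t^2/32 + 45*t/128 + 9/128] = -2*t^3 - 15*t^2/8 + 5*t/16 + 45/128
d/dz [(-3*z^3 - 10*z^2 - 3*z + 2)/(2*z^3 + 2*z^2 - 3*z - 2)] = 2*(7*z^4 + 15*z^3 + 21*z^2 + 16*z + 6)/(4*z^6 + 8*z^5 - 8*z^4 - 20*z^3 + z^2 + 12*z + 4)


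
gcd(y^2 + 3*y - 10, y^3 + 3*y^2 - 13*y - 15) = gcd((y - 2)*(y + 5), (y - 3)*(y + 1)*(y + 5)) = y + 5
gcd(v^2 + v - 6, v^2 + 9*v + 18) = v + 3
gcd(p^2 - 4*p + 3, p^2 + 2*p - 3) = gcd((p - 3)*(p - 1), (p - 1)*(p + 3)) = p - 1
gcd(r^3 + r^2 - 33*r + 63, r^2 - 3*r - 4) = 1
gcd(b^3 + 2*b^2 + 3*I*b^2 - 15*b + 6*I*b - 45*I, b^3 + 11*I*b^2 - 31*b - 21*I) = b + 3*I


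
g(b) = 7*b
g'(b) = 7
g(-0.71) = -4.97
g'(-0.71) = 7.00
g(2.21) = 15.47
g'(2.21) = 7.00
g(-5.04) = -35.28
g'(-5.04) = 7.00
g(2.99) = 20.93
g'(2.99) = 7.00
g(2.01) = 14.07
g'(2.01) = 7.00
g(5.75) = 40.25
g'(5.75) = 7.00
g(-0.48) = -3.36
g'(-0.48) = 7.00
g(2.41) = 16.87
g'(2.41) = 7.00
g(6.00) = 42.00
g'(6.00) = 7.00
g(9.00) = 63.00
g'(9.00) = 7.00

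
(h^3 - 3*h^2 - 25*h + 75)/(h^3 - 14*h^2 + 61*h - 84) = (h^2 - 25)/(h^2 - 11*h + 28)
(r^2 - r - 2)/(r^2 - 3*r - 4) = (r - 2)/(r - 4)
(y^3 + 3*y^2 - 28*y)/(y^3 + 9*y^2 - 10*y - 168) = y/(y + 6)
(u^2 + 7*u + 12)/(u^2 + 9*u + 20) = (u + 3)/(u + 5)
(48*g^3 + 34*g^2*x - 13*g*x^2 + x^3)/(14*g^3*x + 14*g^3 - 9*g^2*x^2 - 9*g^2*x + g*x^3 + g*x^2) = (48*g^3 + 34*g^2*x - 13*g*x^2 + x^3)/(g*(14*g^2*x + 14*g^2 - 9*g*x^2 - 9*g*x + x^3 + x^2))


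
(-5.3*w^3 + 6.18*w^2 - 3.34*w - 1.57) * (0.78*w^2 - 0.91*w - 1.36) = -4.134*w^5 + 9.6434*w^4 - 1.021*w^3 - 6.59*w^2 + 5.9711*w + 2.1352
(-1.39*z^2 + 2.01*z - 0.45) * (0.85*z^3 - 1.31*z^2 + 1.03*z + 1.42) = -1.1815*z^5 + 3.5294*z^4 - 4.4473*z^3 + 0.686*z^2 + 2.3907*z - 0.639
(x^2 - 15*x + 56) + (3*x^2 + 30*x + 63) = 4*x^2 + 15*x + 119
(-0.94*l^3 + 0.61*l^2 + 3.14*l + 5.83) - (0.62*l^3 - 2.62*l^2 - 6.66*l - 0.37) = -1.56*l^3 + 3.23*l^2 + 9.8*l + 6.2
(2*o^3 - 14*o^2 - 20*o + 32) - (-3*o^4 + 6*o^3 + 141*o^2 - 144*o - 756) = 3*o^4 - 4*o^3 - 155*o^2 + 124*o + 788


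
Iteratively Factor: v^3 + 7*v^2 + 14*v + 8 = (v + 2)*(v^2 + 5*v + 4) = (v + 2)*(v + 4)*(v + 1)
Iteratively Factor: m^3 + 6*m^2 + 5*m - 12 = (m + 3)*(m^2 + 3*m - 4) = (m + 3)*(m + 4)*(m - 1)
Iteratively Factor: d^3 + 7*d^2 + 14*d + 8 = (d + 4)*(d^2 + 3*d + 2) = (d + 2)*(d + 4)*(d + 1)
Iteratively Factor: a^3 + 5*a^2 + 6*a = (a)*(a^2 + 5*a + 6) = a*(a + 3)*(a + 2)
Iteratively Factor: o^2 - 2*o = (o - 2)*(o)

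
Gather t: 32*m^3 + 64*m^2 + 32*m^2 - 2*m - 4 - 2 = 32*m^3 + 96*m^2 - 2*m - 6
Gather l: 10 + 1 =11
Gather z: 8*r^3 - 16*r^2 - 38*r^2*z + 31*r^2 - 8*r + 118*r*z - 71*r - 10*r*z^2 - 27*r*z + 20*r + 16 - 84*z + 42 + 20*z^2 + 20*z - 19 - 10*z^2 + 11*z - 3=8*r^3 + 15*r^2 - 59*r + z^2*(10 - 10*r) + z*(-38*r^2 + 91*r - 53) + 36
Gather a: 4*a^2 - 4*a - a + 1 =4*a^2 - 5*a + 1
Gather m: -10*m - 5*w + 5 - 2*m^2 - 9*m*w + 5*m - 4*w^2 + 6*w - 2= -2*m^2 + m*(-9*w - 5) - 4*w^2 + w + 3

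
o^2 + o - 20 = (o - 4)*(o + 5)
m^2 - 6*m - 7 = (m - 7)*(m + 1)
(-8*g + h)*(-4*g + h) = 32*g^2 - 12*g*h + h^2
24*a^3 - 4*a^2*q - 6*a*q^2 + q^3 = (-6*a + q)*(-2*a + q)*(2*a + q)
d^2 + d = d*(d + 1)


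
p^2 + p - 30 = (p - 5)*(p + 6)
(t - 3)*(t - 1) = t^2 - 4*t + 3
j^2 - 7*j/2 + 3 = (j - 2)*(j - 3/2)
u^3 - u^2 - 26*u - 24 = (u - 6)*(u + 1)*(u + 4)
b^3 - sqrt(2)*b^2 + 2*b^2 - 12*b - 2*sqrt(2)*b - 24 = (b + 2)*(b - 3*sqrt(2))*(b + 2*sqrt(2))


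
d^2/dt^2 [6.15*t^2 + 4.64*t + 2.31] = 12.3000000000000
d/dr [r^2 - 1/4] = 2*r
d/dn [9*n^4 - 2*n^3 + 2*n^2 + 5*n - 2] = 36*n^3 - 6*n^2 + 4*n + 5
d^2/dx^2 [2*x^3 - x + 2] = 12*x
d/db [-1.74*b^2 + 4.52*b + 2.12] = 4.52 - 3.48*b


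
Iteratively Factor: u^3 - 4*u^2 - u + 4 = (u - 1)*(u^2 - 3*u - 4) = (u - 4)*(u - 1)*(u + 1)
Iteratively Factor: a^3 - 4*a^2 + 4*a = (a - 2)*(a^2 - 2*a) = a*(a - 2)*(a - 2)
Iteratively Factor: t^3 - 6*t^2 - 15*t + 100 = (t - 5)*(t^2 - t - 20) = (t - 5)*(t + 4)*(t - 5)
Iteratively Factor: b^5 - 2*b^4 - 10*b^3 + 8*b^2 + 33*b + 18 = (b + 1)*(b^4 - 3*b^3 - 7*b^2 + 15*b + 18) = (b - 3)*(b + 1)*(b^3 - 7*b - 6) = (b - 3)^2*(b + 1)*(b^2 + 3*b + 2) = (b - 3)^2*(b + 1)^2*(b + 2)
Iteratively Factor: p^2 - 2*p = (p)*(p - 2)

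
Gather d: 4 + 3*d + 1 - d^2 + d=-d^2 + 4*d + 5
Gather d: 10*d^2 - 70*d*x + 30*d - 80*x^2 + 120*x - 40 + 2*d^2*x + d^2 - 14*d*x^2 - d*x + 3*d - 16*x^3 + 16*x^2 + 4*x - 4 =d^2*(2*x + 11) + d*(-14*x^2 - 71*x + 33) - 16*x^3 - 64*x^2 + 124*x - 44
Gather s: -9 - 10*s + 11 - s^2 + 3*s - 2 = -s^2 - 7*s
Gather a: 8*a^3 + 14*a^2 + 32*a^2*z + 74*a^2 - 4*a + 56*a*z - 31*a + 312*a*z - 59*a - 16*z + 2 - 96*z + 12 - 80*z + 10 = 8*a^3 + a^2*(32*z + 88) + a*(368*z - 94) - 192*z + 24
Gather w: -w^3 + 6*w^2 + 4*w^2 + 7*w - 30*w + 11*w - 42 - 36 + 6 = -w^3 + 10*w^2 - 12*w - 72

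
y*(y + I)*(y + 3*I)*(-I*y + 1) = -I*y^4 + 5*y^3 + 7*I*y^2 - 3*y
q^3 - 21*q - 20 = (q - 5)*(q + 1)*(q + 4)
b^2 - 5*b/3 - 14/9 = (b - 7/3)*(b + 2/3)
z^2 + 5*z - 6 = (z - 1)*(z + 6)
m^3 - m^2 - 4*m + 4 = (m - 2)*(m - 1)*(m + 2)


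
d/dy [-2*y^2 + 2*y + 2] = 2 - 4*y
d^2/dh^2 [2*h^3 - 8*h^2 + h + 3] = 12*h - 16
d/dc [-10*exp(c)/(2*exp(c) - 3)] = 30*exp(c)/(2*exp(c) - 3)^2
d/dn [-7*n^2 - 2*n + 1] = -14*n - 2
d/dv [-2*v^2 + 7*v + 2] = 7 - 4*v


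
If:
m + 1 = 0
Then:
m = -1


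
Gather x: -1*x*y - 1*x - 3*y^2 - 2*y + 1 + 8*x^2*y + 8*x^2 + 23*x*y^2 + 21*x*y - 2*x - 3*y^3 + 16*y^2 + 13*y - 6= x^2*(8*y + 8) + x*(23*y^2 + 20*y - 3) - 3*y^3 + 13*y^2 + 11*y - 5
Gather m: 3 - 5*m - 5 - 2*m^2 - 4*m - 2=-2*m^2 - 9*m - 4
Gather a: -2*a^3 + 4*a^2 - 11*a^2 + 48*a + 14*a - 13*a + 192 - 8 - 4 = -2*a^3 - 7*a^2 + 49*a + 180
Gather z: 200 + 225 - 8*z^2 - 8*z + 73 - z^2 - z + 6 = -9*z^2 - 9*z + 504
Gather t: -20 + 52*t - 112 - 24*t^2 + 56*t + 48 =-24*t^2 + 108*t - 84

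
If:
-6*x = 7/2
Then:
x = -7/12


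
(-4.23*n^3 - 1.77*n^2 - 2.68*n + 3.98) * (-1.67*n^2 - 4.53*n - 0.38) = 7.0641*n^5 + 22.1178*n^4 + 14.1011*n^3 + 6.1664*n^2 - 17.011*n - 1.5124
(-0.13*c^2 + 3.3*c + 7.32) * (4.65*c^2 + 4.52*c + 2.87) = -0.6045*c^4 + 14.7574*c^3 + 48.5809*c^2 + 42.5574*c + 21.0084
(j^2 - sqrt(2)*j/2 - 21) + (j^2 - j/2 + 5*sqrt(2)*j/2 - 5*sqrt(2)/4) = 2*j^2 - j/2 + 2*sqrt(2)*j - 21 - 5*sqrt(2)/4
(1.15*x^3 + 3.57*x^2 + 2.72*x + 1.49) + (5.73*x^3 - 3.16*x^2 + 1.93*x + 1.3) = 6.88*x^3 + 0.41*x^2 + 4.65*x + 2.79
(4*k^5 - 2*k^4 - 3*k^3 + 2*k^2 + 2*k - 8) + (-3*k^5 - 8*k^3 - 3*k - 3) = k^5 - 2*k^4 - 11*k^3 + 2*k^2 - k - 11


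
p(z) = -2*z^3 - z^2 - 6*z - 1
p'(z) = -6*z^2 - 2*z - 6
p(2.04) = -34.38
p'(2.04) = -35.05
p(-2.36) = 33.88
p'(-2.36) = -34.70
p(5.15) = -331.60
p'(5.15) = -175.44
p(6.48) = -626.07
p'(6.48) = -270.90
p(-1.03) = 6.30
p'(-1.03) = -10.31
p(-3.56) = 97.92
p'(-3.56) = -74.92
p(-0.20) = 0.18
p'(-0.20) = -5.84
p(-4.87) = 235.51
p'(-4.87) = -138.56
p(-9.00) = 1430.00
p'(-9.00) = -474.00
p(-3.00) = 62.00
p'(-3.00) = -54.00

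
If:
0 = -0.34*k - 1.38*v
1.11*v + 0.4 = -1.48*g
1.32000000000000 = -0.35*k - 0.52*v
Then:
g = -1.37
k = -5.95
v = 1.47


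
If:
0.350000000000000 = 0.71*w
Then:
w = 0.49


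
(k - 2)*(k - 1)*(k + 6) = k^3 + 3*k^2 - 16*k + 12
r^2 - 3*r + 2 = (r - 2)*(r - 1)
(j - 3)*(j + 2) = j^2 - j - 6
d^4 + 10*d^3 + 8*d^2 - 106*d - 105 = (d - 3)*(d + 1)*(d + 5)*(d + 7)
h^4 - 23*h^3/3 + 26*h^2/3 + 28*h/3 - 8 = (h - 6)*(h - 2)*(h - 2/3)*(h + 1)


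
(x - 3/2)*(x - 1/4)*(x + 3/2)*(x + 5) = x^4 + 19*x^3/4 - 7*x^2/2 - 171*x/16 + 45/16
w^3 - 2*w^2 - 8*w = w*(w - 4)*(w + 2)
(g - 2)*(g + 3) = g^2 + g - 6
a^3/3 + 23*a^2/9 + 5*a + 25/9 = (a/3 + 1/3)*(a + 5/3)*(a + 5)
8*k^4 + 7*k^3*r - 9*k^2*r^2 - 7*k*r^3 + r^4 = (-8*k + r)*(-k + r)*(k + r)^2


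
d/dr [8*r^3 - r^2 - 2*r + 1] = 24*r^2 - 2*r - 2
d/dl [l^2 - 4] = 2*l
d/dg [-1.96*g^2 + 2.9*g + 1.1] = 2.9 - 3.92*g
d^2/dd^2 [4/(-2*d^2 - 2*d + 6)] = 4*(d^2 + d - (2*d + 1)^2 - 3)/(d^2 + d - 3)^3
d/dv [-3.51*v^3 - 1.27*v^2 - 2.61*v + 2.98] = -10.53*v^2 - 2.54*v - 2.61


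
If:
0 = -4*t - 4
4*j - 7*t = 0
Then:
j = -7/4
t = -1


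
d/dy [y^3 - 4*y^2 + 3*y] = 3*y^2 - 8*y + 3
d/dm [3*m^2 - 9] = 6*m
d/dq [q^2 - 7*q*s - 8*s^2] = 2*q - 7*s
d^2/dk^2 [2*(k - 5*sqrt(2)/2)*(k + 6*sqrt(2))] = 4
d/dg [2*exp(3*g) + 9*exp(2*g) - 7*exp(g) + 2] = (6*exp(2*g) + 18*exp(g) - 7)*exp(g)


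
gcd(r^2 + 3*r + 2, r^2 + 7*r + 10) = r + 2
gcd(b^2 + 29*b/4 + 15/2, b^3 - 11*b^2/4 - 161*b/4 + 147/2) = b + 6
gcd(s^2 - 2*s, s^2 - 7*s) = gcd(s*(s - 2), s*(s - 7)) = s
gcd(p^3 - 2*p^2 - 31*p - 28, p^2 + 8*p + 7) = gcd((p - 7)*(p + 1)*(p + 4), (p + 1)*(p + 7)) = p + 1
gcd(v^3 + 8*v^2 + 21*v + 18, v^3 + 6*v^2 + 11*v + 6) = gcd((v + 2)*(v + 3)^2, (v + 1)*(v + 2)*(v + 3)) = v^2 + 5*v + 6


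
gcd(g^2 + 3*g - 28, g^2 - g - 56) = g + 7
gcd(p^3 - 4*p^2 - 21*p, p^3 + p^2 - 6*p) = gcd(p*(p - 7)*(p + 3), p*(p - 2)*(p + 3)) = p^2 + 3*p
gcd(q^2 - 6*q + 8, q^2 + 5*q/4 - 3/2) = 1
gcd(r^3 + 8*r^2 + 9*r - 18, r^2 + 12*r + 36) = r + 6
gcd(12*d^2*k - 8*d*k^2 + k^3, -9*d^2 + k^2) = 1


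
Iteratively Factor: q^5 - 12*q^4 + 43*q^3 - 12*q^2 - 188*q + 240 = (q - 4)*(q^4 - 8*q^3 + 11*q^2 + 32*q - 60) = (q - 4)*(q + 2)*(q^3 - 10*q^2 + 31*q - 30) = (q - 5)*(q - 4)*(q + 2)*(q^2 - 5*q + 6) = (q - 5)*(q - 4)*(q - 2)*(q + 2)*(q - 3)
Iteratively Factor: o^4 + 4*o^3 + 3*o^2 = (o + 1)*(o^3 + 3*o^2) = o*(o + 1)*(o^2 + 3*o) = o^2*(o + 1)*(o + 3)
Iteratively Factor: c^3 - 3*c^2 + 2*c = (c - 1)*(c^2 - 2*c) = (c - 2)*(c - 1)*(c)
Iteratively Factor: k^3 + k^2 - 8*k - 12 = (k + 2)*(k^2 - k - 6) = (k + 2)^2*(k - 3)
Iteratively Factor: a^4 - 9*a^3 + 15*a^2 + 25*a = (a - 5)*(a^3 - 4*a^2 - 5*a) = (a - 5)*(a + 1)*(a^2 - 5*a) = (a - 5)^2*(a + 1)*(a)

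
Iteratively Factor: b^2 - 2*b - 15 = (b - 5)*(b + 3)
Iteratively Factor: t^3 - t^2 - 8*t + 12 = (t - 2)*(t^2 + t - 6) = (t - 2)^2*(t + 3)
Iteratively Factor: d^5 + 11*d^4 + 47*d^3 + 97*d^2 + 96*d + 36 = (d + 3)*(d^4 + 8*d^3 + 23*d^2 + 28*d + 12) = (d + 2)*(d + 3)*(d^3 + 6*d^2 + 11*d + 6) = (d + 2)^2*(d + 3)*(d^2 + 4*d + 3) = (d + 2)^2*(d + 3)^2*(d + 1)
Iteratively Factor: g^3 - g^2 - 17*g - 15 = (g + 3)*(g^2 - 4*g - 5) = (g + 1)*(g + 3)*(g - 5)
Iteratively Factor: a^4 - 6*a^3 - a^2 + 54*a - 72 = (a - 3)*(a^3 - 3*a^2 - 10*a + 24) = (a - 3)*(a + 3)*(a^2 - 6*a + 8) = (a - 3)*(a - 2)*(a + 3)*(a - 4)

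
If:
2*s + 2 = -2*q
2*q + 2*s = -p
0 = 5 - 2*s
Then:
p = 2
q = -7/2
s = 5/2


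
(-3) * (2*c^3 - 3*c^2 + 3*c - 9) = -6*c^3 + 9*c^2 - 9*c + 27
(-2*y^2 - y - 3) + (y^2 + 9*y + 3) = -y^2 + 8*y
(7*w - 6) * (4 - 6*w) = -42*w^2 + 64*w - 24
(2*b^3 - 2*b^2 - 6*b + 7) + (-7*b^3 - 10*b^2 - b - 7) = -5*b^3 - 12*b^2 - 7*b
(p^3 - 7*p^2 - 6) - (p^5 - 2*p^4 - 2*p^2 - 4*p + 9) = -p^5 + 2*p^4 + p^3 - 5*p^2 + 4*p - 15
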